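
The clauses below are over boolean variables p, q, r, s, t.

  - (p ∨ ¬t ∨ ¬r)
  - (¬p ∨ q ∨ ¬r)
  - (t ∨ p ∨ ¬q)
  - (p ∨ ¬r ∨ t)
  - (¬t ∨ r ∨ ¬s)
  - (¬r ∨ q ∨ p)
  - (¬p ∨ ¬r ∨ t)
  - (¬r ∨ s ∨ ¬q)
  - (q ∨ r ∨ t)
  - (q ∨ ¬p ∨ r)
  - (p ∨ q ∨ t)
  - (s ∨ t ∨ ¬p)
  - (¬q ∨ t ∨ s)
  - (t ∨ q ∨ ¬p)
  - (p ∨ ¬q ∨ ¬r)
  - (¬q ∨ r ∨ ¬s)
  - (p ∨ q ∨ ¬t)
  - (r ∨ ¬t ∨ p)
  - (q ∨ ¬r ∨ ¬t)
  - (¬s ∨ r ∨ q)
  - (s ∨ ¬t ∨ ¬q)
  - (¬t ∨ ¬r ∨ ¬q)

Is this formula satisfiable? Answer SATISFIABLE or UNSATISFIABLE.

q = True:
  t = True:
    propagation gives s=True, r=True; an empty clause results — contradiction.
  t = False:
    propagation gives p=True, r=False, s=True; an empty clause results — contradiction.
q = False:
  p = True:
    propagation gives r=False; an empty clause results — contradiction.
  p = False:
    propagation gives r=False, t=True; an empty clause results — contradiction.
Every branch closes, so no satisfying assignment exists.

UNSATISFIABLE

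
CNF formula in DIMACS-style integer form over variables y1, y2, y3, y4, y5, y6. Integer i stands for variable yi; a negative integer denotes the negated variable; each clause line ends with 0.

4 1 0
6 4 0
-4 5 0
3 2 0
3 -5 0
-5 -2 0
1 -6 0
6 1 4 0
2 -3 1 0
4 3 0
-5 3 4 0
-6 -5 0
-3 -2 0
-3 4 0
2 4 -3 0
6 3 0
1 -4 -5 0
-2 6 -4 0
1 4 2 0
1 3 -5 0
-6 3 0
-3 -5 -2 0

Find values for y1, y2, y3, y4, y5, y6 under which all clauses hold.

y1 occurs only positively in the remaining clauses — set y1 = True.
Set y2 = False and propagate.
  then y3 is forced to True.
  then y4 is forced to True.
  then y5 is forced to True.
  then y6 is forced to False.

y1 = 1, y2 = 0, y3 = 1, y4 = 1, y5 = 1, y6 = 0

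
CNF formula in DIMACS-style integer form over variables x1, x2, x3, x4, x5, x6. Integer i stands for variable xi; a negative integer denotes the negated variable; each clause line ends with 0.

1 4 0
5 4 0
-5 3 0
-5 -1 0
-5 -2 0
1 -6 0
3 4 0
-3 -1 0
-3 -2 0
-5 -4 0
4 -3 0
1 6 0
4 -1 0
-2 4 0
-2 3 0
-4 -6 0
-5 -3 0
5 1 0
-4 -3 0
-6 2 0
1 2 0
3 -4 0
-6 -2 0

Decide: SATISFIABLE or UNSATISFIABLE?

UNSATISFIABLE

x4 = True:
  propagation gives x5=False, x6=False, x1=True, x3=False; an empty clause results — contradiction.
x4 = False:
  propagation gives x1=True; an empty clause results — contradiction.
Every branch closes, so no satisfying assignment exists.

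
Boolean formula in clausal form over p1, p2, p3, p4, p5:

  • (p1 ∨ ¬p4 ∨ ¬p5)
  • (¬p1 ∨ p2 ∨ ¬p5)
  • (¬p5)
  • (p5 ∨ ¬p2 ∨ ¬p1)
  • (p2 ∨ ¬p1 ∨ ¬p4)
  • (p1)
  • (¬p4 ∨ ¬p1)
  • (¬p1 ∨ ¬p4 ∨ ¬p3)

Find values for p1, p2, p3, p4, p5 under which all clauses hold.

p1=True, p2=False, p3=False, p4=False, p5=False

Check each clause:
  1. (¬p5 ∨ p1 ∨ ¬p4) — p1 is true.
  2. (p2 ∨ ¬p1 ∨ ¬p5) — ¬p5 is true.
  3. (¬p5) — ¬p5 is true.
  4. (¬p1 ∨ ¬p2 ∨ p5) — ¬p2 is true.
  5. (p2 ∨ ¬p4 ∨ ¬p1) — ¬p4 is true.
  6. (p1) — p1 is true.
  7. (¬p4 ∨ ¬p1) — ¬p4 is true.
  8. (¬p3 ∨ ¬p1 ∨ ¬p4) — ¬p4 is true.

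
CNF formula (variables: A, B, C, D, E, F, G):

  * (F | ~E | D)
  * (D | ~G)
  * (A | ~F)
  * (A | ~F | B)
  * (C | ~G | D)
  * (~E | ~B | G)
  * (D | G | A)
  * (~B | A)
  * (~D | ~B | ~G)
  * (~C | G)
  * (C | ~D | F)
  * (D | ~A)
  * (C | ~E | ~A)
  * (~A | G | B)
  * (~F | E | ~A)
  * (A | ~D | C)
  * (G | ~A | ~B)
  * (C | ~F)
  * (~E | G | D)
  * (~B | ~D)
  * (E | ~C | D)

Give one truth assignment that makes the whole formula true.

A=True  B=False  C=True  D=True  E=True  F=False  G=True

Check each clause:
  1. (F | ~E | D) — D is true.
  2. (~G | D) — D is true.
  3. (~F | A) — A is true.
  4. (B | ~F | A) — A is true.
  5. (~G | D | C) — C is true.
  6. (~B | G | ~E) — ~B is true.
  7. (D | A | G) — A is true.
  8. (A | ~B) — A is true.
  9. (~G | ~D | ~B) — ~B is true.
  10. (G | ~C) — G is true.
  11. (~D | F | C) — C is true.
  12. (D | ~A) — D is true.
  13. (C | ~A | ~E) — C is true.
  14. (G | ~A | B) — G is true.
  15. (~A | E | ~F) — ~F is true.
  16. (A | C | ~D) — A is true.
  17. (~B | ~A | G) — ~B is true.
  18. (~F | C) — ~F is true.
  19. (~E | D | G) — D is true.
  20. (~D | ~B) — ~B is true.
  21. (D | E | ~C) — E is true.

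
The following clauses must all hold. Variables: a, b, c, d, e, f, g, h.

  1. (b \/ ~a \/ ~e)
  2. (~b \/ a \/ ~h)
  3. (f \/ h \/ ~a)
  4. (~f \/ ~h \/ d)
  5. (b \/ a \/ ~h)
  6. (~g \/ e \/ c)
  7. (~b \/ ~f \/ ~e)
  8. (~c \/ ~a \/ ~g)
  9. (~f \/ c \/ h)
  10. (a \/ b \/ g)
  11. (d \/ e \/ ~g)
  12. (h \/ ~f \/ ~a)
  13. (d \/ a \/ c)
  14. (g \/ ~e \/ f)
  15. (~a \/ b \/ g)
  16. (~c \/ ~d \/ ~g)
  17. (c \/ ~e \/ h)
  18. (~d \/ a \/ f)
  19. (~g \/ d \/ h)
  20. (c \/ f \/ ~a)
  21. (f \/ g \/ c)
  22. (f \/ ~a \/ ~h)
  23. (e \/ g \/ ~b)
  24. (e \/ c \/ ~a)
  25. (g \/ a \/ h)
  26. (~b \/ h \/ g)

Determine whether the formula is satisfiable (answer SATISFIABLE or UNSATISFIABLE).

a = True:
  g = True:
    propagation gives c=False, e=True, b=True, f=False; an empty clause results — contradiction.
  g = False:
    propagation gives b=True, e=True, f=False; an empty clause results — contradiction.
a = False:
  g = True:
    d = True:
      propagation gives c=False, e=True, h=True; contradiction.
    d = False:
      propagation gives e=True, c=True, h=True; contradiction.
  g = False:
    propagation gives b=True, h=False; an empty clause results — contradiction.
Every branch closes, so no satisfying assignment exists.

UNSATISFIABLE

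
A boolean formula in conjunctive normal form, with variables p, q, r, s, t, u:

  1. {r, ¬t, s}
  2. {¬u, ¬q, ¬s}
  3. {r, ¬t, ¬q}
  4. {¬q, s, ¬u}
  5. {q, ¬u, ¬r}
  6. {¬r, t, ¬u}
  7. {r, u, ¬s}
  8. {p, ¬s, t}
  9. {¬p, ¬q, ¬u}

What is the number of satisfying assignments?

23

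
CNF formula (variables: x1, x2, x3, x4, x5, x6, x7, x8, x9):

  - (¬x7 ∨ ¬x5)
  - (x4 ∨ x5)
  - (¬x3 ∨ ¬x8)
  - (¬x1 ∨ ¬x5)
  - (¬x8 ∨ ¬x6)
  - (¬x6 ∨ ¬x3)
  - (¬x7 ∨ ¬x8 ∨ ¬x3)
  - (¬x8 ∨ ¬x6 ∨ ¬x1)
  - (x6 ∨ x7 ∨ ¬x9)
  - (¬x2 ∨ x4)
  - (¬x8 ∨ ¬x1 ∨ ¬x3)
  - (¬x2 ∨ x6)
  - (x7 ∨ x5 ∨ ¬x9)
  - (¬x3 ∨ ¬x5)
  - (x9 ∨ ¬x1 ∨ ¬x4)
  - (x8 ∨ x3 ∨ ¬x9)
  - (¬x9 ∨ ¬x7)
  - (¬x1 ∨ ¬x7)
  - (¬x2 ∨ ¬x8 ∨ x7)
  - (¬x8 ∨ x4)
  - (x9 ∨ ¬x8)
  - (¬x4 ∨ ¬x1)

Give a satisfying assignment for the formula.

x1=False  x2=False  x3=False  x4=True  x5=True  x6=True  x7=False  x8=False  x9=False

x1 occurs only negated in the remaining clauses — set x1 = False.
Pure literal: x2 appears only negated; assign x2 = False.
Branch on x3: take x3 = False.
Try x4 = True.
The remaining clauses are satisfied by x5 = True, x6 = True, x7 = False, x8 = False, x9 = False.
Every clause has at least one true literal under this assignment.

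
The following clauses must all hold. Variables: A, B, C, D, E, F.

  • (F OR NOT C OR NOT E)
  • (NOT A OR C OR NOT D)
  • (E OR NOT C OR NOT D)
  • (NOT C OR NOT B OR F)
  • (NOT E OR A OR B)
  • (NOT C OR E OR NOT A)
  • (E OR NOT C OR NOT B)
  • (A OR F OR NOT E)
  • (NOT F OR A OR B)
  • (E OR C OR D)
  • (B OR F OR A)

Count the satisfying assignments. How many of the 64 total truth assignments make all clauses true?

Case analysis on C and E:
  C=1, E=1: D free; 3 ways for (A,B,F) × 2^1 = 6.
  C=1, E=0: a clause becomes empty — 0.
  C=0, E=1: 6 of the 16 assignments to (A,B,D,F) work.
  C=0, E=0: remaining (A,B,D,F) ∈ {(0,1,1,0); (0,1,1,1)} — 2.
Total: 6 + 0 + 6 + 2 = 14.

14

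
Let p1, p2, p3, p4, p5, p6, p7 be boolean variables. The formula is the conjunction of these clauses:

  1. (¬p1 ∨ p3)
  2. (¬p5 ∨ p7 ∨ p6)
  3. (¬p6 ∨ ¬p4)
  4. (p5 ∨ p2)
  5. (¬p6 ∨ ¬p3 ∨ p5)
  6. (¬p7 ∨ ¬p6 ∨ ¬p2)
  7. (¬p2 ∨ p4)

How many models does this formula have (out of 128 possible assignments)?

Case analysis on p6 and p2:
  p6=T, p2=T: a clause becomes empty — 0.
  p6=T, p2=F: p7 free; 3 ways for (p1,p3,p4,p5) × 2^1 = 6.
  p6=F, p2=T: 9 of the 32 assignments to (p1,p3,p4,p5,p7) work.
  p6=F, p2=F: p4 free; 3 ways for (p1,p3,p5,p7) × 2^1 = 6.
Total: 0 + 6 + 9 + 6 = 21.

21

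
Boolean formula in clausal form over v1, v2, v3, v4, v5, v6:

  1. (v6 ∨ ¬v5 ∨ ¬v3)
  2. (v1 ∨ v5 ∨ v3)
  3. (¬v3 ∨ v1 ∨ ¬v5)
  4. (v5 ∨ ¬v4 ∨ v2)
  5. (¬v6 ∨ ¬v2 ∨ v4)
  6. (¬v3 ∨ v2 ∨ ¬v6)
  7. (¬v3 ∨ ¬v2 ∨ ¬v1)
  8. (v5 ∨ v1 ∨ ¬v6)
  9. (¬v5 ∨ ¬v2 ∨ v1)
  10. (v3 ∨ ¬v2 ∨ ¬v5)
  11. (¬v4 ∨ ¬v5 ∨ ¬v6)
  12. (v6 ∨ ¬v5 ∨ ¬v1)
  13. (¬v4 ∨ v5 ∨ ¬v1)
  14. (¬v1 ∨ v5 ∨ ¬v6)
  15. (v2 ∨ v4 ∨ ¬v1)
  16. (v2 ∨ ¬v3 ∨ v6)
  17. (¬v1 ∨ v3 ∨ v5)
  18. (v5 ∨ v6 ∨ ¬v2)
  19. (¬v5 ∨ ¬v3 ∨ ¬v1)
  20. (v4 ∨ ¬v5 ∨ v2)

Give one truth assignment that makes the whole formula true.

Try v1 = False.
Set v2 = False and propagate.
Set v3 = False and propagate.
  then v5 is forced to True.
  then v4 is forced to True.
  then v6 is forced to False.

v1 = False, v2 = False, v3 = False, v4 = True, v5 = True, v6 = False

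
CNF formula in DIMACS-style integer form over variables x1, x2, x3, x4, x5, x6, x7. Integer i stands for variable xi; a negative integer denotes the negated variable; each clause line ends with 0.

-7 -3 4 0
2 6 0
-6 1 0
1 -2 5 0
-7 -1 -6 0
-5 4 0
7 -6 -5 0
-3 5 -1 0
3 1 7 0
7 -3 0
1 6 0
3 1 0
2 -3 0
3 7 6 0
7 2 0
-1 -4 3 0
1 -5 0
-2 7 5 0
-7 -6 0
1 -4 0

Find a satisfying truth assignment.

x1 = True, x2 = True, x3 = True, x4 = True, x5 = True, x6 = False, x7 = True

Check each clause:
  1. (x4 | ~x7 | ~x3) — x4 is true.
  2. (x2 | x6) — x2 is true.
  3. (~x6 | x1) — x1 is true.
  4. (x5 | ~x2 | x1) — x1 is true.
  5. (~x6 | ~x1 | ~x7) — ~x6 is true.
  6. (~x5 | x4) — x4 is true.
  7. (~x6 | ~x5 | x7) — ~x6 is true.
  8. (~x1 | x5 | ~x3) — x5 is true.
  9. (x1 | x3 | x7) — x1 is true.
  10. (x7 | ~x3) — x7 is true.
  11. (x6 | x1) — x1 is true.
  12. (x3 | x1) — x1 is true.
  13. (x2 | ~x3) — x2 is true.
  14. (x7 | x6 | x3) — x3 is true.
  15. (x2 | x7) — x2 is true.
  16. (x3 | ~x1 | ~x4) — x3 is true.
  17. (~x5 | x1) — x1 is true.
  18. (x7 | ~x2 | x5) — x5 is true.
  19. (~x6 | ~x7) — ~x6 is true.
  20. (~x4 | x1) — x1 is true.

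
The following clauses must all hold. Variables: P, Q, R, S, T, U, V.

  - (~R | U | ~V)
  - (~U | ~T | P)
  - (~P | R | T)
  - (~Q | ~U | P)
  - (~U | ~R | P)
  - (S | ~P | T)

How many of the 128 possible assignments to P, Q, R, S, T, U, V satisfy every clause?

62

Split on P, then U.
  P=T, U=T: Q, V free; 5 ways for (R,S,T) × 2^2 = 20.
  P=T, U=F: Q free; 7 ways for (R,S,T,V) × 2^1 = 14.
  P=F, U=T: remaining (Q,R,S,T,V) ∈ {(F,F,F,F,F); (F,F,F,F,T); (F,F,T,F,F); (F,F,T,F,T)} — 4.
  P=F, U=F: Q, S, T free; 3 ways for (R,V) × 2^3 = 24.
Total: 20 + 14 + 4 + 24 = 62.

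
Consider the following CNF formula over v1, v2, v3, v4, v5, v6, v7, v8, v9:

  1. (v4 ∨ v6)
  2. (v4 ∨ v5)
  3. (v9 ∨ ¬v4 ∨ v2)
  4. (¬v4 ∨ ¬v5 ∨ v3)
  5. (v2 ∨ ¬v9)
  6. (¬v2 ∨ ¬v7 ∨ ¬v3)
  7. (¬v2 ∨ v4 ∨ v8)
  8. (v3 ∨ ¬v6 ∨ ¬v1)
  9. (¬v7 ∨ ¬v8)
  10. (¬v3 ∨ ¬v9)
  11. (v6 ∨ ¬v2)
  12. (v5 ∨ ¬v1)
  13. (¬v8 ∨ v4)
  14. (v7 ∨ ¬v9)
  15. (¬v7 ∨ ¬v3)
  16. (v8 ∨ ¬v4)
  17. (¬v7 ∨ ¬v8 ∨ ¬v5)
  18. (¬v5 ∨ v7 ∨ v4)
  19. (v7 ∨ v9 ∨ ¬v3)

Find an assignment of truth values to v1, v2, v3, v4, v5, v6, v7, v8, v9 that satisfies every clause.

Pure literal: v1 appears only negated; assign v1 = False.
Try v2 = False.
  then v9 is forced to False.
  then v4 is forced to False.
  then v6 is forced to True.
  then v5 is forced to True.
  then v8 is forced to False.
  then v7 is forced to True.
  then v3 is forced to False.
Every clause has at least one true literal under this assignment.

v1=F  v2=F  v3=F  v4=F  v5=T  v6=T  v7=T  v8=F  v9=F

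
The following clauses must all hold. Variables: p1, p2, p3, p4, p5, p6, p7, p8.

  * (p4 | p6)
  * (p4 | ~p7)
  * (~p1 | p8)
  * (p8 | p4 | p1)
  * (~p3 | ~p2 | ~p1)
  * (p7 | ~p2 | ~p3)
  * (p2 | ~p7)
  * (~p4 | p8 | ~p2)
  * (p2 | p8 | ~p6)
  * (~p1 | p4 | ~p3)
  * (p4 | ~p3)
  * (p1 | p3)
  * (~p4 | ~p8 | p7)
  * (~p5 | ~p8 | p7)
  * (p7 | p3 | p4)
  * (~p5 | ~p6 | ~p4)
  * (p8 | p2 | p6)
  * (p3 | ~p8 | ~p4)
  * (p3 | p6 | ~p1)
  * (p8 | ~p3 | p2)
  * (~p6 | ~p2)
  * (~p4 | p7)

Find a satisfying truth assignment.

p1=0  p2=1  p3=1  p4=1  p5=1  p6=0  p7=1  p8=1

Try p1 = False.
  then p3 is forced to True.
  then p4 is forced to True.
  then p7 is forced to True.
  then p2 is forced to True.
  then p8 is forced to True.
  then p6 is forced to False.
p5 is now unconstrained; take p5 = True.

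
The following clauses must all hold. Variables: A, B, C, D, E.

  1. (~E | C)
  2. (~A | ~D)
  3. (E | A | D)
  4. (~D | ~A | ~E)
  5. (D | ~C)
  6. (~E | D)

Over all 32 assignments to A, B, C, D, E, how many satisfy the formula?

Case analysis on D and E:
  D=T, E=T: remaining (A,B,C) ∈ {(F,F,T); (F,T,T)} — 2.
  D=T, E=F: remaining (A,B,C) ∈ {(F,F,F); (F,F,T); (F,T,F); (F,T,T)} — 4.
  D=F, E=T: a clause becomes empty — 0.
  D=F, E=F: remaining (A,B,C) ∈ {(T,F,F); (T,T,F)} — 2.
Total: 2 + 4 + 0 + 2 = 8.

8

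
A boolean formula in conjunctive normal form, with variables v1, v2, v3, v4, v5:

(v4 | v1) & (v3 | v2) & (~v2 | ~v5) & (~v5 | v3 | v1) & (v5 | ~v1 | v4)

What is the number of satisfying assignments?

Split on v1, then v5.
  v1=T, v5=T: remaining (v2,v3,v4) ∈ {(F,T,F); (F,T,T)} — 2.
  v1=T, v5=F: remaining (v2,v3,v4) ∈ {(F,T,T); (T,F,T); (T,T,T)} — 3.
  v1=F, v5=T: remaining (v2,v3,v4) ∈ {(F,T,T)} — 1.
  v1=F, v5=F: remaining (v2,v3,v4) ∈ {(F,T,T); (T,F,T); (T,T,T)} — 3.
Total: 2 + 3 + 1 + 3 = 9.

9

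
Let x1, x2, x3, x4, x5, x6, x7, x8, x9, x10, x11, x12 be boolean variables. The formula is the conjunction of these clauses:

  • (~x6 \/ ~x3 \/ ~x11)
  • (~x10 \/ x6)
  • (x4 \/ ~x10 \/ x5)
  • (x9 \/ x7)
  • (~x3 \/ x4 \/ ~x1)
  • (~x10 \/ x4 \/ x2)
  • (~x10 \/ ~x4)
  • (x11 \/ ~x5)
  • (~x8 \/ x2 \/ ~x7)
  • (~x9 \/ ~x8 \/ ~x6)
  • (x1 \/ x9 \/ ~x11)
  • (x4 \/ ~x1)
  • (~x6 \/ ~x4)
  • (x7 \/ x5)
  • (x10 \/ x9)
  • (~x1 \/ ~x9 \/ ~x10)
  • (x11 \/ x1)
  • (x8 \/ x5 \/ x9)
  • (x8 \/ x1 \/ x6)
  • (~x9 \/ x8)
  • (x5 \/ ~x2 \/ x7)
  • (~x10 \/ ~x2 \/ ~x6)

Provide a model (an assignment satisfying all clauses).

x1=False, x2=True, x3=True, x4=True, x5=False, x6=False, x7=True, x8=True, x9=True, x10=False, x11=True, x12=False

Set x1 = False and propagate.
  then x11 is forced to True.
  then x9 is forced to True.
  then x8 is forced to True.
  then x6 is forced to False.
  then x10 is forced to False.
For the remaining variables, x2 = True, x3 = True, x4 = True, x5 = False, x7 = True, x12 = False works.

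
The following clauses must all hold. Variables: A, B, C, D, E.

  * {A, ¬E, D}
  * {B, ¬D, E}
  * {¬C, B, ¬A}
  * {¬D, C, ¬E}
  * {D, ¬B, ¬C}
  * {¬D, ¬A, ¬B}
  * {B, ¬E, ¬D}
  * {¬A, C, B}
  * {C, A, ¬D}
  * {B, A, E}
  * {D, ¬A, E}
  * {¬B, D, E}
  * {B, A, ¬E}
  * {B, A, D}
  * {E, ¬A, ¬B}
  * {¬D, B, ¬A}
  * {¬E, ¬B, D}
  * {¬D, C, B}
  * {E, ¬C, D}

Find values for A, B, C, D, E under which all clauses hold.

A=False  B=True  C=True  D=True  E=False

Check each clause:
  1. {A, D, ¬E} — ¬E is true.
  2. {B, E, ¬D} — B is true.
  3. {¬C, ¬A, B} — B is true.
  4. {¬E, ¬D, C} — C is true.
  5. {D, ¬B, ¬C} — D is true.
  6. {¬A, ¬B, ¬D} — ¬A is true.
  7. {¬D, ¬E, B} — B is true.
  8. {B, ¬A, C} — B is true.
  9. {A, ¬D, C} — C is true.
  10. {B, A, E} — B is true.
  11. {D, ¬A, E} — D is true.
  12. {E, D, ¬B} — D is true.
  13. {A, ¬E, B} — B is true.
  14. {D, B, A} — B is true.
  15. {E, ¬A, ¬B} — ¬A is true.
  16. {B, ¬A, ¬D} — B is true.
  17. {¬E, ¬B, D} — ¬E is true.
  18. {B, ¬D, C} — B is true.
  19. {D, ¬C, E} — D is true.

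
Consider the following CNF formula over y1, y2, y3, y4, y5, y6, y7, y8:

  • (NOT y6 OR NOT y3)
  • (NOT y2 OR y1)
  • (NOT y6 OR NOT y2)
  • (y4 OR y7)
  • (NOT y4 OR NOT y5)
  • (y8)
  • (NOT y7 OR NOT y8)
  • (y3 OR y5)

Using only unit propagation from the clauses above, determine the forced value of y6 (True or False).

False

(y8) is a unit clause: y8 = True.
(NOT y7 OR NOT y8): since y8 = True, the clause reduces to (NOT y7). y7 = False.
From (y7 OR y4) and y7 = False: y4 = True.
From (NOT y4 OR NOT y5) and y4 = True: y5 = False.
(y3 OR y5) with y5 = False leaves only y3, so y3 = True.
(NOT y3 OR NOT y6) with y3 = True leaves only NOT y6, so y6 = False.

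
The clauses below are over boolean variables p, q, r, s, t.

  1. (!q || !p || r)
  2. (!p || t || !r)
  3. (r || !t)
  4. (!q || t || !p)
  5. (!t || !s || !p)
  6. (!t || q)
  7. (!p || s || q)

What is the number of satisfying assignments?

Case analysis on p and t:
  p=1, t=1: remaining (q,r,s) ∈ {(1,1,0)} — 1.
  p=1, t=0: remaining (q,r,s) ∈ {(0,0,1)} — 1.
  p=0, t=1: remaining (q,r,s) ∈ {(1,1,0); (1,1,1)} — 2.
  p=0, t=0: q, r, s free → 2^3 = 8.
Total: 1 + 1 + 2 + 8 = 12.

12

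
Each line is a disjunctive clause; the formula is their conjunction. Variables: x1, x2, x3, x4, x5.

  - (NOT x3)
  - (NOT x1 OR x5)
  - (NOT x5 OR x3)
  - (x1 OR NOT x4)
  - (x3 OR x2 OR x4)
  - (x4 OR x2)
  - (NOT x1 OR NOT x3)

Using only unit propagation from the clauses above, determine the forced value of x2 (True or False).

(NOT x3) stands alone — x3 = False.
(x3 OR NOT x5): since x3 = False, the clause reduces to (NOT x5). x5 = False.
(NOT x1 OR x5) with x5 = False leaves only NOT x1, so x1 = False.
In (NOT x4 OR x1), x1 is now false; NOT x4 must hold, so x4 = False.
(x3 OR x4 OR x2) with x3 = False, x4 = False leaves only x2, so x2 = True.

True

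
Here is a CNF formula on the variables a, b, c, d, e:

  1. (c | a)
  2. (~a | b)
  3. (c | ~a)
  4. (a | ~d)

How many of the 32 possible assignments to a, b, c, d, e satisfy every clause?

Split on a, then c.
  a=1, c=1: remaining (b,d,e) ∈ {(1,0,0); (1,0,1); (1,1,0); (1,1,1)} — 4.
  a=1, c=0: a clause becomes empty — 0.
  a=0, c=1: remaining (b,d,e) ∈ {(0,0,0); (0,0,1); (1,0,0); (1,0,1)} — 4.
  a=0, c=0: a clause becomes empty — 0.
Total: 4 + 0 + 4 + 0 = 8.

8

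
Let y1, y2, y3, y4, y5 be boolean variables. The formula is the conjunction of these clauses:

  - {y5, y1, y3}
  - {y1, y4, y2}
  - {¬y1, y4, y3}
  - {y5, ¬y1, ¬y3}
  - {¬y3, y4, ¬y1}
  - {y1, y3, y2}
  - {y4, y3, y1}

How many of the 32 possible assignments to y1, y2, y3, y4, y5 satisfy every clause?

Case analysis on y1 and y3:
  y1=T, y3=T: remaining (y2,y4,y5) ∈ {(F,T,T); (T,T,T)} — 2.
  y1=T, y3=F: remaining (y2,y4,y5) ∈ {(F,T,F); (F,T,T); (T,T,F); (T,T,T)} — 4.
  y1=F, y3=T: y5 free; 3 ways for (y2,y4) × 2^1 = 6.
  y1=F, y3=F: remaining (y2,y4,y5) ∈ {(T,T,T)} — 1.
Total: 2 + 4 + 6 + 1 = 13.

13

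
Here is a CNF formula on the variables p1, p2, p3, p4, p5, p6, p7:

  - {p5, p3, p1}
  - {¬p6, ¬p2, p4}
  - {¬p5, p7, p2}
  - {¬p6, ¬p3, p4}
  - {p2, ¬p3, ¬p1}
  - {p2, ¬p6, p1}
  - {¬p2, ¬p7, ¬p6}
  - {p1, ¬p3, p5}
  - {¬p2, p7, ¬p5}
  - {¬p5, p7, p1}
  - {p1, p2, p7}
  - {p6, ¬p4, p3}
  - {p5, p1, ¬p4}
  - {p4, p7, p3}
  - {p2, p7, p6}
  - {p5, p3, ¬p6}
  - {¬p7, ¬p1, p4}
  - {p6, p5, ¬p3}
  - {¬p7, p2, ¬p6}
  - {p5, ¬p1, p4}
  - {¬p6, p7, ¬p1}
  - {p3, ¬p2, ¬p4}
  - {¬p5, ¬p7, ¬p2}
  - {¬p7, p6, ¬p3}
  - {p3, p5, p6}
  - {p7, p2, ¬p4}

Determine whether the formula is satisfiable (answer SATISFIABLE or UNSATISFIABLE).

Try p1 = False.
For the remaining variables, p2 = False, p3 = False, p4 = False, p5 = True, p6 = False, p7 = True works.
Every clause has at least one true literal under this assignment.
So p1=0  p2=0  p3=0  p4=0  p5=1  p6=0  p7=1 is a satisfying assignment.

SATISFIABLE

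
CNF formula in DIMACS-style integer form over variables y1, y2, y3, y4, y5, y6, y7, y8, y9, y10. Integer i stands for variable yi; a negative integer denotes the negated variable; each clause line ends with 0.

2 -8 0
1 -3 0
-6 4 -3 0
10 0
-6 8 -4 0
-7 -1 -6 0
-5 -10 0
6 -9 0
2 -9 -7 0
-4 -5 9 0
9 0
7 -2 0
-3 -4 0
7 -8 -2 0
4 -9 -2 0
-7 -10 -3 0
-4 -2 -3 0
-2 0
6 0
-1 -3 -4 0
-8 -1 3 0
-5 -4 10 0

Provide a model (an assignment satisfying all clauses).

The clause (y10) is unit: y10 must be True.
(~y5) is a unit clause, so y5 = False.
Unit propagation: (y9) forces y9 = True.
The clause (y6) is unit: y6 must be True.
(~y2) is a unit clause, so y2 = False.
Unit propagation: (~y8) forces y8 = False.
The clause (~y4) is unit: y4 must be False.
Unit propagation: (~y3) forces y3 = False.
The clause (~y7) is unit: y7 must be False.
y1 is now unconstrained; take y1 = False.

y1 = False, y2 = False, y3 = False, y4 = False, y5 = False, y6 = True, y7 = False, y8 = False, y9 = True, y10 = True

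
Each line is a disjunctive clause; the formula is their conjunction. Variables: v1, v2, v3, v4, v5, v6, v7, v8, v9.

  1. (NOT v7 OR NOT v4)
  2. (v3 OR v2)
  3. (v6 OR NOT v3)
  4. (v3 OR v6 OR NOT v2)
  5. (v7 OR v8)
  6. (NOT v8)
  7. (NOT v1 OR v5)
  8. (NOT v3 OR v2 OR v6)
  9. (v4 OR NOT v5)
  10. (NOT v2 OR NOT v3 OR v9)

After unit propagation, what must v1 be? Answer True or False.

False

Unit clause (NOT v8) sets v8 = False.
(v7 OR v8) with v8 = False leaves only v7, so v7 = True.
(NOT v4 OR NOT v7): since v7 = True, the clause reduces to (NOT v4). v4 = False.
In (NOT v5 OR v4), v4 is now false; NOT v5 must hold, so v5 = False.
From (v5 OR NOT v1) and v5 = False: v1 = False.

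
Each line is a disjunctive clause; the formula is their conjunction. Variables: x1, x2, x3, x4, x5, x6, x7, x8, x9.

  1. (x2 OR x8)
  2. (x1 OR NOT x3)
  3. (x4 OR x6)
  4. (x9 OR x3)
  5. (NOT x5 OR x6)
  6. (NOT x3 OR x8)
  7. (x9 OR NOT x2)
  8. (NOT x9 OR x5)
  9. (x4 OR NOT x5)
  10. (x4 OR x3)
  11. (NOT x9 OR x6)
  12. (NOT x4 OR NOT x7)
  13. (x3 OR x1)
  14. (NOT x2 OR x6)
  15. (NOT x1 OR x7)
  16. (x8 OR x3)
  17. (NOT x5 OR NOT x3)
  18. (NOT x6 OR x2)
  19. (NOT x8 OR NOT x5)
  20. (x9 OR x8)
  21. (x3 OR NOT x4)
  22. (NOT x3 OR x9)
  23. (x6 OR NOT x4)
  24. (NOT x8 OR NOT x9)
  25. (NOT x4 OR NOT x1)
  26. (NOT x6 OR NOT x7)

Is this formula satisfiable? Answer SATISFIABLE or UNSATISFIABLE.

UNSATISFIABLE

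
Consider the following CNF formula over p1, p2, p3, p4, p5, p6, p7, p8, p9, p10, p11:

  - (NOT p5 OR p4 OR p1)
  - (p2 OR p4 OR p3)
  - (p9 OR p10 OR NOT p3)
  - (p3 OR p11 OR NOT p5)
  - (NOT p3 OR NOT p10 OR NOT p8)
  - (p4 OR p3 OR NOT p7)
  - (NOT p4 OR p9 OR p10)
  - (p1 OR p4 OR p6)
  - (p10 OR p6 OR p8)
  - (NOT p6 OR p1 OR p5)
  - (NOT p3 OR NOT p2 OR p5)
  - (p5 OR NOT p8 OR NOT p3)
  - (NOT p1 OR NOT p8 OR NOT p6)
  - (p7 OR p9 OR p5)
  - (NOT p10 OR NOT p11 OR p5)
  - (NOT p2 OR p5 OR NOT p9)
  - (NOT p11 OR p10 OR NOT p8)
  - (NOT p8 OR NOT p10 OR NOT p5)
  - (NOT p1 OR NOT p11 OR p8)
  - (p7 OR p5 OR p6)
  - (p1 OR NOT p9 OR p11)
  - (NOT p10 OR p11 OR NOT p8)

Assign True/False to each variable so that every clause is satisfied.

p1=1, p2=1, p3=1, p4=1, p5=1, p6=0, p7=1, p8=0, p9=1, p10=1, p11=0

Check each clause:
  1. (p1 OR NOT p5 OR p4) — p1 is true.
  2. (p3 OR p4 OR p2) — p2 is true.
  3. (NOT p3 OR p9 OR p10) — p9 is true.
  4. (p11 OR NOT p5 OR p3) — p3 is true.
  5. (NOT p8 OR NOT p10 OR NOT p3) — NOT p8 is true.
  6. (p3 OR NOT p7 OR p4) — p3 is true.
  7. (NOT p4 OR p10 OR p9) — p9 is true.
  8. (p6 OR p1 OR p4) — p1 is true.
  9. (p10 OR p8 OR p6) — p10 is true.
  10. (p1 OR NOT p6 OR p5) — p1 is true.
  11. (NOT p3 OR p5 OR NOT p2) — p5 is true.
  12. (NOT p8 OR NOT p3 OR p5) — NOT p8 is true.
  13. (NOT p8 OR NOT p6 OR NOT p1) — NOT p8 is true.
  14. (p7 OR p9 OR p5) — p9 is true.
  15. (NOT p11 OR p5 OR NOT p10) — NOT p11 is true.
  16. (p5 OR NOT p2 OR NOT p9) — p5 is true.
  17. (NOT p8 OR NOT p11 OR p10) — NOT p8 is true.
  18. (NOT p8 OR NOT p5 OR NOT p10) — NOT p8 is true.
  19. (NOT p1 OR NOT p11 OR p8) — NOT p11 is true.
  20. (p7 OR p6 OR p5) — p5 is true.
  21. (p1 OR p11 OR NOT p9) — p1 is true.
  22. (p11 OR NOT p8 OR NOT p10) — NOT p8 is true.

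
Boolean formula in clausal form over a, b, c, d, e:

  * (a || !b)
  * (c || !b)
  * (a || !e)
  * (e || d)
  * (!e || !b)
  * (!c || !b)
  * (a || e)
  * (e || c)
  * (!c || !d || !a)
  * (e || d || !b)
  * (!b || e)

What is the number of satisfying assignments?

3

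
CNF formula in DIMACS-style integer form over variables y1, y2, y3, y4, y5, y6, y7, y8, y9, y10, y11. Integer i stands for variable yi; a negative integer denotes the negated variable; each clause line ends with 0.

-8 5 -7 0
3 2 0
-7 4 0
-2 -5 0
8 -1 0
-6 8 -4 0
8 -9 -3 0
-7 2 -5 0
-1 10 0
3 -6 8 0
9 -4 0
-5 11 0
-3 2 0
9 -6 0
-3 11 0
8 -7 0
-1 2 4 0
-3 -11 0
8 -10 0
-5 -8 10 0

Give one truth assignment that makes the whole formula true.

Pure literal: y1 appears only negated; assign y1 = False.
Pure literal: y6 appears only negated; assign y6 = False.
Set y2 = True and propagate.
  then y5 is forced to False.
For the remaining variables, y3 = False, y4 = False, y7 = False, y8 = False, y9 = True, y10 = False, y11 = True works.
Every clause has at least one true literal under this assignment.

y1=F, y2=T, y3=F, y4=F, y5=F, y6=F, y7=F, y8=F, y9=T, y10=F, y11=T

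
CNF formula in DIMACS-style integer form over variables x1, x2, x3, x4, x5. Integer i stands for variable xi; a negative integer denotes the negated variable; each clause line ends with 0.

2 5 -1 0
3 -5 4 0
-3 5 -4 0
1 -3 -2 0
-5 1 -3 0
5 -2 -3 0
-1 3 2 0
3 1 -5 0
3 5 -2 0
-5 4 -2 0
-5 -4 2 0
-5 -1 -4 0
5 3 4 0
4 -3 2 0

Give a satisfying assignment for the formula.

x1=0, x2=0, x3=0, x4=1, x5=0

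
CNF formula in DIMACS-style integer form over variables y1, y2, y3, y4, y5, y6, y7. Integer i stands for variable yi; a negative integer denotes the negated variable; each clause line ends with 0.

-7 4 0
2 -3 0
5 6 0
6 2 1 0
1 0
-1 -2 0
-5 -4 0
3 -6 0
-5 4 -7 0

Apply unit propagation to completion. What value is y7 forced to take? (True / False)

False

(y1) is a unit clause: y1 = True.
In (¬y1 ∨ ¬y2), ¬y1 is now false; ¬y2 must hold, so y2 = False.
From (y2 ∨ ¬y3) and y2 = False: y3 = False.
(y3 ∨ ¬y6) with y3 = False leaves only ¬y6, so y6 = False.
From (y5 ∨ y6) and y6 = False: y5 = True.
In (¬y5 ∨ ¬y4), ¬y5 is now false; ¬y4 must hold, so y4 = False.
From (y4 ∨ ¬y7) and y4 = False: y7 = False.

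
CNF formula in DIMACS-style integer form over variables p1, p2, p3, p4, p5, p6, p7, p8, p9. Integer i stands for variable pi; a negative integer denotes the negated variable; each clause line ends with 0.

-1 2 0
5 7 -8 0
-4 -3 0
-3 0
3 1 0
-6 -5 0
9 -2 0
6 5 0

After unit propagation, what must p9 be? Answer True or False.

True

(~p3) stands alone — p3 = False.
(p1 | p3): since p3 = False, the clause reduces to (p1). p1 = True.
(p2 | ~p1): since p1 = True, the clause reduces to (p2). p2 = True.
In (p9 | ~p2), ~p2 is now false; p9 must hold, so p9 = True.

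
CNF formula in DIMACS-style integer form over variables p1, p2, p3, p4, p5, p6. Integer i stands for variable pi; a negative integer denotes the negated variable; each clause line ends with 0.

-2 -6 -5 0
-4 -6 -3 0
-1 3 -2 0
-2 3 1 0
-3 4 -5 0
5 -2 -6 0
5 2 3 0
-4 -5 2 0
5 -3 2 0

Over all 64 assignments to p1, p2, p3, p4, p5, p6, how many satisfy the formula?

10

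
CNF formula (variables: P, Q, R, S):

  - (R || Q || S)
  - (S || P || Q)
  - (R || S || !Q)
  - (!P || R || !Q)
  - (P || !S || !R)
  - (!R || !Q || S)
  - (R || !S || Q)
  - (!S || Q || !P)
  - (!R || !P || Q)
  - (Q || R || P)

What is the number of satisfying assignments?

The models are:
  P=F Q=T R=F S=T
  P=T Q=T R=T S=T
That's 2 in total.

2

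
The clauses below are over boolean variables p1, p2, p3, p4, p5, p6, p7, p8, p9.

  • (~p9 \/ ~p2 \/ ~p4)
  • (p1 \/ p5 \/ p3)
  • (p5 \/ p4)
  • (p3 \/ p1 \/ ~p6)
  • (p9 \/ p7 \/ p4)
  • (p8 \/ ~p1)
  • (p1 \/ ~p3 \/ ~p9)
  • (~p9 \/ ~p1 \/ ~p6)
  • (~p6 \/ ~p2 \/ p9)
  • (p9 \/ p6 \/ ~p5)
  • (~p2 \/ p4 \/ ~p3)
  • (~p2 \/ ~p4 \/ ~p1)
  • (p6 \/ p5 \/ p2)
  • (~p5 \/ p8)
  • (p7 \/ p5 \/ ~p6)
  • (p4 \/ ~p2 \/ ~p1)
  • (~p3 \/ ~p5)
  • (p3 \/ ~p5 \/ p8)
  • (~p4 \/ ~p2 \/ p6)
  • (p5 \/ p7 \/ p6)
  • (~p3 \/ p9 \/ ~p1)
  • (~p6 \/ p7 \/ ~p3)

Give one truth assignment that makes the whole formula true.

Pure literal: p7 appears only positively; assign p7 = True.
p8 occurs only positively in the remaining clauses — set p8 = True.
Set p1 = True and propagate.
For the remaining variables, p2 = False, p3 = False, p4 = False, p5 = True, p6 = False, p9 = True works.
Check each clause:
  1. (~p9 \/ ~p2 \/ ~p4) — ~p4 is true.
  2. (p1 \/ p5 \/ p3) — p1 is true.
  3. (p5 \/ p4) — p5 is true.
  4. (~p6 \/ p1 \/ p3) — p1 is true.
  5. (p7 \/ p4 \/ p9) — p9 is true.
  6. (~p1 \/ p8) — p8 is true.
  7. (~p3 \/ p1 \/ ~p9) — p1 is true.
  8. (~p6 \/ ~p9 \/ ~p1) — ~p6 is true.
  9. (~p6 \/ ~p2 \/ p9) — p9 is true.
  10. (p6 \/ ~p5 \/ p9) — p9 is true.
  11. (~p2 \/ p4 \/ ~p3) — ~p3 is true.
  12. (~p1 \/ ~p2 \/ ~p4) — ~p4 is true.
  13. (p5 \/ p2 \/ p6) — p5 is true.
  14. (~p5 \/ p8) — p8 is true.
  15. (~p6 \/ p7 \/ p5) — ~p6 is true.
  16. (~p2 \/ p4 \/ ~p1) — ~p2 is true.
  17. (~p5 \/ ~p3) — ~p3 is true.
  18. (~p5 \/ p3 \/ p8) — p8 is true.
  19. (~p2 \/ ~p4 \/ p6) — ~p4 is true.
  20. (p7 \/ p5 \/ p6) — p5 is true.
  21. (p9 \/ ~p1 \/ ~p3) — p9 is true.
  22. (p7 \/ ~p6 \/ ~p3) — ~p6 is true.

p1=True  p2=False  p3=False  p4=False  p5=True  p6=False  p7=True  p8=True  p9=True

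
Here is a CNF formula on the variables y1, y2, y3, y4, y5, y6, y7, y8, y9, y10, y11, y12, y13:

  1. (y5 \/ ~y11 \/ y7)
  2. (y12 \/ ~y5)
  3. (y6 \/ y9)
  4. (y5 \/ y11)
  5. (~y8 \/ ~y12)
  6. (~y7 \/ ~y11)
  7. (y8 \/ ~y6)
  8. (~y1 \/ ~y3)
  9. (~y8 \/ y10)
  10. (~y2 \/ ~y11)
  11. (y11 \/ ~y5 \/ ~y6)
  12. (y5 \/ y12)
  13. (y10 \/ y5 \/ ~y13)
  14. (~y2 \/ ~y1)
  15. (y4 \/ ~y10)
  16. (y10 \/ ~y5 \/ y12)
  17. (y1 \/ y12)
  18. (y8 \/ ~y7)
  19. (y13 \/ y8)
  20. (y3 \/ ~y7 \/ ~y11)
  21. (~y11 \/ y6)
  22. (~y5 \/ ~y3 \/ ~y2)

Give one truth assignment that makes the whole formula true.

y1=T  y2=F  y3=F  y4=T  y5=T  y6=F  y7=F  y8=F  y9=T  y10=F  y11=F  y12=T  y13=T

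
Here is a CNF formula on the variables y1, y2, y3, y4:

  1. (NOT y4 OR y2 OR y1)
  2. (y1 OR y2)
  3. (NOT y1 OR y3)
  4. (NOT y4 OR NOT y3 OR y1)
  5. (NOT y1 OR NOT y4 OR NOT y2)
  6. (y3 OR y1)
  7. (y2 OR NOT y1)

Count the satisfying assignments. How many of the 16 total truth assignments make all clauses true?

2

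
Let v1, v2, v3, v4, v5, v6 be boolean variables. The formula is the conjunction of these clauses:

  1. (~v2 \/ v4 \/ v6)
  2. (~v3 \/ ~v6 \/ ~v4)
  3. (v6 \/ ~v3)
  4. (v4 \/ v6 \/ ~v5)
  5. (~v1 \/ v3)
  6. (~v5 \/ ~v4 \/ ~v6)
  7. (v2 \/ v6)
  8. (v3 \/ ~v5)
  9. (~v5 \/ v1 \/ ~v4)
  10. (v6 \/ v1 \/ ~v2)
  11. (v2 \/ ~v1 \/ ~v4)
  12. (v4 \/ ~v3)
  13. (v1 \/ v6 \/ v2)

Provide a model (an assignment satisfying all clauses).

v1 = F  v2 = F  v3 = F  v4 = F  v5 = F  v6 = T

v5 occurs only negated in the remaining clauses — set v5 = False.
Set v1 = False and propagate.
For the remaining variables, v2 = False, v3 = False, v4 = False, v6 = True works.
Every clause has at least one true literal under this assignment.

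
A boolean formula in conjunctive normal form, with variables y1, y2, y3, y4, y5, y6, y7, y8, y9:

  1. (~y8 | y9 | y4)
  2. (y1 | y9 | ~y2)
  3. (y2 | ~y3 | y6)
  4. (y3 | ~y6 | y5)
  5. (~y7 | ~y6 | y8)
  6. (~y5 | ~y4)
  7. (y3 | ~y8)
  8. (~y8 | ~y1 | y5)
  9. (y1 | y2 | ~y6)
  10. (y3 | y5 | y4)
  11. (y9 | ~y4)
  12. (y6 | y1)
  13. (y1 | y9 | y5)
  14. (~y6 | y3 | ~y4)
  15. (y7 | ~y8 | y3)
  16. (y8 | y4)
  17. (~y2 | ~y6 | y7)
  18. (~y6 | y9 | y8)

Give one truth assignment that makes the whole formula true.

y1=1, y2=1, y3=1, y4=1, y5=0, y6=0, y7=1, y8=0, y9=1

Check each clause:
  1. (y9 | ~y8 | y4) — ~y8 is true.
  2. (y1 | ~y2 | y9) — y9 is true.
  3. (y6 | ~y3 | y2) — y2 is true.
  4. (~y6 | y5 | y3) — ~y6 is true.
  5. (~y6 | y8 | ~y7) — ~y6 is true.
  6. (~y5 | ~y4) — ~y5 is true.
  7. (y3 | ~y8) — ~y8 is true.
  8. (~y8 | y5 | ~y1) — ~y8 is true.
  9. (~y6 | y1 | y2) — y1 is true.
  10. (y5 | y4 | y3) — y3 is true.
  11. (y9 | ~y4) — y9 is true.
  12. (y6 | y1) — y1 is true.
  13. (y9 | y5 | y1) — y9 is true.
  14. (y3 | ~y6 | ~y4) — ~y6 is true.
  15. (y7 | ~y8 | y3) — ~y8 is true.
  16. (y8 | y4) — y4 is true.
  17. (~y2 | ~y6 | y7) — ~y6 is true.
  18. (y8 | y9 | ~y6) — y9 is true.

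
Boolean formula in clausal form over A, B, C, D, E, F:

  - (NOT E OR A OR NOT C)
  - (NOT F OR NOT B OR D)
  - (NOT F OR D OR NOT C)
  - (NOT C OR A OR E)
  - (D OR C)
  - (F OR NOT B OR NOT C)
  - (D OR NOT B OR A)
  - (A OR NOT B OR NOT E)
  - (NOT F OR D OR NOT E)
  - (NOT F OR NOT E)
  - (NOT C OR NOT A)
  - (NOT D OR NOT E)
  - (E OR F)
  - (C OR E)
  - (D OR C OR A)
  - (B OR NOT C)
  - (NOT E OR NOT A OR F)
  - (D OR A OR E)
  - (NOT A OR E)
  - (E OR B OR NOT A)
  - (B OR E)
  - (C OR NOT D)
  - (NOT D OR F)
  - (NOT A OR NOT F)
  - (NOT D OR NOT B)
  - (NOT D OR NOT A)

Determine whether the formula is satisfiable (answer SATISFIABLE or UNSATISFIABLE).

UNSATISFIABLE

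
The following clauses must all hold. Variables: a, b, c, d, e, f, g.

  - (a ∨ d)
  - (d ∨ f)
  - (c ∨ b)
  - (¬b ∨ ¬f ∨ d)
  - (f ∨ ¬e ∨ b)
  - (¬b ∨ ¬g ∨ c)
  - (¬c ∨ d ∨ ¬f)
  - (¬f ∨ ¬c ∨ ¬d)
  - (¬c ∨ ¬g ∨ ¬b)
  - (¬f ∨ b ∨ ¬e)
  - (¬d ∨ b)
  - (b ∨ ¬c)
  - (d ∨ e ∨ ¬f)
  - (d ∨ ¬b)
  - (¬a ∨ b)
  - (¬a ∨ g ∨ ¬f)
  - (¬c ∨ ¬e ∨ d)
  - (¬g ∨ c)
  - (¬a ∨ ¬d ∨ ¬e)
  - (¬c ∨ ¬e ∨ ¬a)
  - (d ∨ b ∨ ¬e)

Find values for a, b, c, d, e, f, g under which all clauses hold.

a=False  b=True  c=False  d=True  e=True  f=True  g=False

Check each clause:
  1. (a ∨ d) — d is true.
  2. (f ∨ d) — d is true.
  3. (c ∨ b) — b is true.
  4. (¬b ∨ d ∨ ¬f) — d is true.
  5. (¬e ∨ f ∨ b) — b is true.
  6. (¬b ∨ ¬g ∨ c) — ¬g is true.
  7. (¬c ∨ d ∨ ¬f) — d is true.
  8. (¬f ∨ ¬d ∨ ¬c) — ¬c is true.
  9. (¬b ∨ ¬g ∨ ¬c) — ¬g is true.
  10. (¬e ∨ ¬f ∨ b) — b is true.
  11. (b ∨ ¬d) — b is true.
  12. (¬c ∨ b) — b is true.
  13. (¬f ∨ d ∨ e) — d is true.
  14. (¬b ∨ d) — d is true.
  15. (¬a ∨ b) — b is true.
  16. (¬f ∨ g ∨ ¬a) — ¬a is true.
  17. (d ∨ ¬c ∨ ¬e) — d is true.
  18. (¬g ∨ c) — ¬g is true.
  19. (¬e ∨ ¬a ∨ ¬d) — ¬a is true.
  20. (¬a ∨ ¬e ∨ ¬c) — ¬c is true.
  21. (d ∨ b ∨ ¬e) — b is true.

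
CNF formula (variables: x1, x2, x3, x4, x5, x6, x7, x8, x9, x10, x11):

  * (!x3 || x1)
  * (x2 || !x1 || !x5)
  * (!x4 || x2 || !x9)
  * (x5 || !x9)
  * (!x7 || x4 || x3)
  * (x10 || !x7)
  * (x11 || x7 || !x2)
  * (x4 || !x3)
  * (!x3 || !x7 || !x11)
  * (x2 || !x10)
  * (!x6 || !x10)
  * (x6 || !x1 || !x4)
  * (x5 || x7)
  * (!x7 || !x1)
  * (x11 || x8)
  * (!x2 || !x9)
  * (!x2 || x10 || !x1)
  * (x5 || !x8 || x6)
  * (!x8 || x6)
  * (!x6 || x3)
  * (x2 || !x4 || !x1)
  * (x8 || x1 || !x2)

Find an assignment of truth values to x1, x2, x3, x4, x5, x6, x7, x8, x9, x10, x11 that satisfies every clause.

x1 = F  x2 = F  x3 = F  x4 = T  x5 = T  x6 = F  x7 = F  x8 = F  x9 = F  x10 = F  x11 = T

Check each clause:
  1. (x1 || !x3) — !x3 is true.
  2. (!x5 || !x1 || x2) — !x1 is true.
  3. (!x9 || !x4 || x2) — !x9 is true.
  4. (x5 || !x9) — x5 is true.
  5. (!x7 || x4 || x3) — !x7 is true.
  6. (x10 || !x7) — !x7 is true.
  7. (x11 || x7 || !x2) — x11 is true.
  8. (x4 || !x3) — x4 is true.
  9. (!x3 || !x7 || !x11) — !x7 is true.
  10. (x2 || !x10) — !x10 is true.
  11. (!x6 || !x10) — !x6 is true.
  12. (!x4 || !x1 || x6) — !x1 is true.
  13. (x5 || x7) — x5 is true.
  14. (!x1 || !x7) — !x7 is true.
  15. (x11 || x8) — x11 is true.
  16. (!x2 || !x9) — !x2 is true.
  17. (!x2 || x10 || !x1) — !x2 is true.
  18. (x5 || !x8 || x6) — !x8 is true.
  19. (!x8 || x6) — !x8 is true.
  20. (x3 || !x6) — !x6 is true.
  21. (!x1 || x2 || !x4) — !x1 is true.
  22. (!x2 || x8 || x1) — !x2 is true.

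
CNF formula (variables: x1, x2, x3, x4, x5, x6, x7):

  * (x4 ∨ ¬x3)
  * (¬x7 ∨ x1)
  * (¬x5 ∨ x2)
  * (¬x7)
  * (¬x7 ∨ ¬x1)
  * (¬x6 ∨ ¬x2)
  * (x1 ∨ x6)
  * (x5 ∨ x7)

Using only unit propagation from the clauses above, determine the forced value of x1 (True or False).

True

(¬x7) stands alone — x7 = False.
(x7 ∨ x5): since x7 = False, the clause reduces to (x5). x5 = True.
From (x2 ∨ ¬x5) and x5 = True: x2 = True.
(¬x6 ∨ ¬x2) with x2 = True leaves only ¬x6, so x6 = False.
From (x1 ∨ x6) and x6 = False: x1 = True.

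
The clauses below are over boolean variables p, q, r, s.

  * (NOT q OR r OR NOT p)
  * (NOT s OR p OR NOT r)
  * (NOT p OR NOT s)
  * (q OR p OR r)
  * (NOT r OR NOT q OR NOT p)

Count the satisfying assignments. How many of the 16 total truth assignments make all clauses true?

6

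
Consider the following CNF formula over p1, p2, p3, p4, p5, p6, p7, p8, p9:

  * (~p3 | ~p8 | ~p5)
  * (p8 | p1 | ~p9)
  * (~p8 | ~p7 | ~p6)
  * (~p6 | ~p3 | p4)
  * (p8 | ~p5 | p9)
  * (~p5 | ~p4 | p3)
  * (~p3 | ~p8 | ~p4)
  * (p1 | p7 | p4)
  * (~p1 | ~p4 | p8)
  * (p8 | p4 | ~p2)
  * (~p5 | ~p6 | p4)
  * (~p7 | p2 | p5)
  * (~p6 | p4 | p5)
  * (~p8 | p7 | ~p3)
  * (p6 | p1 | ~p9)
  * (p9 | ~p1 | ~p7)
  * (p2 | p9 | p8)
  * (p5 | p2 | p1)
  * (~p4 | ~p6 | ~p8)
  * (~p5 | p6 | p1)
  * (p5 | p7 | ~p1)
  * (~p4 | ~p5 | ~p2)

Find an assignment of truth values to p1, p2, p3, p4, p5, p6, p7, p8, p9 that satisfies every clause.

p1=F  p2=T  p3=F  p4=T  p5=F  p6=F  p7=F  p8=T  p9=F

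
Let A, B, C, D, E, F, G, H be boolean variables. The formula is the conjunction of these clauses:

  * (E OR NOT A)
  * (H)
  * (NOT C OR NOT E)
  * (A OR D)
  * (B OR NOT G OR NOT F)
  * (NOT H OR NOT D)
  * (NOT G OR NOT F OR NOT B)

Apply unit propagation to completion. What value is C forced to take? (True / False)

False

Unit clause (H) sets H = True.
(NOT H OR NOT D): since H = True, the clause reduces to (NOT D). D = False.
(D OR A): since D = False, the clause reduces to (A). A = True.
From (NOT A OR E) and A = True: E = True.
From (NOT E OR NOT C) and E = True: C = False.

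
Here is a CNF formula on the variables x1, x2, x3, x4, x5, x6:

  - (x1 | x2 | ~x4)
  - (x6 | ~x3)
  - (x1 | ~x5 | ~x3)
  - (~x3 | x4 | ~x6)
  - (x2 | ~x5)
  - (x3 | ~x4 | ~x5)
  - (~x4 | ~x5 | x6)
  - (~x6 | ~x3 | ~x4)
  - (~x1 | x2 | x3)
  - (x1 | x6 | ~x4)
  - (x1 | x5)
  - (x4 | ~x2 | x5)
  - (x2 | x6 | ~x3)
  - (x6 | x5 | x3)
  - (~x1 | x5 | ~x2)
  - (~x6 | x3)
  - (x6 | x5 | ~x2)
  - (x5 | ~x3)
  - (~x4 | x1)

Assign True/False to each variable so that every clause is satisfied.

Set x1 = True and propagate.
Branch on x2: take x2 = True.
  then x5 is forced to True.
The remaining clauses are satisfied by x3 = False, x4 = False, x6 = False.
Every clause has at least one true literal under this assignment.

x1 = 1, x2 = 1, x3 = 0, x4 = 0, x5 = 1, x6 = 0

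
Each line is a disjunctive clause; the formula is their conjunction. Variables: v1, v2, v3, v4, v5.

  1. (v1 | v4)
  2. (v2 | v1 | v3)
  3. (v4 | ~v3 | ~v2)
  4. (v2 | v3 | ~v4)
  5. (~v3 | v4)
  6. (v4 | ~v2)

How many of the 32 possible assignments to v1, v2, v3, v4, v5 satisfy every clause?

14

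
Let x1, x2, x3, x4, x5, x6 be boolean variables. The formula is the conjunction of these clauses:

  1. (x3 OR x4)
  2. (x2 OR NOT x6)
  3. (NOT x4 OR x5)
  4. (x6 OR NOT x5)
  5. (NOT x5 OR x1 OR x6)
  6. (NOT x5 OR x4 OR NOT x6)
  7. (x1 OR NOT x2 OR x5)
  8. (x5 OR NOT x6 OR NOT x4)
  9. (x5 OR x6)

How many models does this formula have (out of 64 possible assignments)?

5

Satisfying assignments:
  x1=0 x2=1 x3=0 x4=1 x5=1 x6=1
  x1=0 x2=1 x3=1 x4=1 x5=1 x6=1
  x1=1 x2=1 x3=0 x4=1 x5=1 x6=1
  x1=1 x2=1 x3=1 x4=0 x5=0 x6=1
  x1=1 x2=1 x3=1 x4=1 x5=1 x6=1
That's 5 in total.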